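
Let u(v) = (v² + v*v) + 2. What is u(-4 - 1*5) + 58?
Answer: 222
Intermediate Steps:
u(v) = 2 + 2*v² (u(v) = (v² + v²) + 2 = 2*v² + 2 = 2 + 2*v²)
u(-4 - 1*5) + 58 = (2 + 2*(-4 - 1*5)²) + 58 = (2 + 2*(-4 - 5)²) + 58 = (2 + 2*(-9)²) + 58 = (2 + 2*81) + 58 = (2 + 162) + 58 = 164 + 58 = 222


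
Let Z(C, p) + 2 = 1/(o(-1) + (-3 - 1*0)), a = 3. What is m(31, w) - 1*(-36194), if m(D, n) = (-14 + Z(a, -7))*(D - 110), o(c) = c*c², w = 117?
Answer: 149911/4 ≈ 37478.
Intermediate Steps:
o(c) = c³
Z(C, p) = -9/4 (Z(C, p) = -2 + 1/((-1)³ + (-3 - 1*0)) = -2 + 1/(-1 + (-3 + 0)) = -2 + 1/(-1 - 3) = -2 + 1/(-4) = -2 - ¼ = -9/4)
m(D, n) = 3575/2 - 65*D/4 (m(D, n) = (-14 - 9/4)*(D - 110) = -65*(-110 + D)/4 = 3575/2 - 65*D/4)
m(31, w) - 1*(-36194) = (3575/2 - 65/4*31) - 1*(-36194) = (3575/2 - 2015/4) + 36194 = 5135/4 + 36194 = 149911/4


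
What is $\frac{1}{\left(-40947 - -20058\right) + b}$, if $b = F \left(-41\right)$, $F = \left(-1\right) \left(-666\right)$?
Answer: $- \frac{1}{48195} \approx -2.0749 \cdot 10^{-5}$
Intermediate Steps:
$F = 666$
$b = -27306$ ($b = 666 \left(-41\right) = -27306$)
$\frac{1}{\left(-40947 - -20058\right) + b} = \frac{1}{\left(-40947 - -20058\right) - 27306} = \frac{1}{\left(-40947 + 20058\right) - 27306} = \frac{1}{-20889 - 27306} = \frac{1}{-48195} = - \frac{1}{48195}$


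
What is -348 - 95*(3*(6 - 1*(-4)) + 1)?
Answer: -3293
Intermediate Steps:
-348 - 95*(3*(6 - 1*(-4)) + 1) = -348 - 95*(3*(6 + 4) + 1) = -348 - 95*(3*10 + 1) = -348 - 95*(30 + 1) = -348 - 95*31 = -348 - 2945 = -3293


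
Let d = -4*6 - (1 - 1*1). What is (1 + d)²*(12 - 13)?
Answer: -529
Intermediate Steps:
d = -24 (d = -24 - (1 - 1) = -24 - 1*0 = -24 + 0 = -24)
(1 + d)²*(12 - 13) = (1 - 24)²*(12 - 13) = (-23)²*(-1) = 529*(-1) = -529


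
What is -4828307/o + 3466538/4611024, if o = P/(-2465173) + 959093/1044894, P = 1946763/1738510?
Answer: -12462324079046556632982078927247/2369149668096540634631304 ≈ -5.2602e+6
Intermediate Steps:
P = 1946763/1738510 (P = 1946763*(1/1738510) = 1946763/1738510 ≈ 1.1198)
o = 1027602401590857317/1119532845280413405 (o = (1946763/1738510)/(-2465173) + 959093/1044894 = (1946763/1738510)*(-1/2465173) + 959093*(1/1044894) = -1946763/4285727912230 + 959093/1044894 = 1027602401590857317/1119532845280413405 ≈ 0.91788)
-4828307/o + 3466538/4611024 = -4828307/1027602401590857317/1119532845280413405 + 3466538/4611024 = -4828307*1119532845280413405/1027602401590857317 + 3466538*(1/4611024) = -5405448273597337006255335/1027602401590857317 + 1733269/2305512 = -12462324079046556632982078927247/2369149668096540634631304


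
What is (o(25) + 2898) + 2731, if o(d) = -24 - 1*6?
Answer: 5599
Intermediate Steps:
o(d) = -30 (o(d) = -24 - 6 = -30)
(o(25) + 2898) + 2731 = (-30 + 2898) + 2731 = 2868 + 2731 = 5599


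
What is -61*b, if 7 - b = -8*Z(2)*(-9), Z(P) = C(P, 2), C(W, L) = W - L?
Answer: -427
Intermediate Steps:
Z(P) = -2 + P (Z(P) = P - 1*2 = P - 2 = -2 + P)
b = 7 (b = 7 - (-8*(-2 + 2))*(-9) = 7 - (-8*0)*(-9) = 7 - 0*(-9) = 7 - 1*0 = 7 + 0 = 7)
-61*b = -61*7 = -427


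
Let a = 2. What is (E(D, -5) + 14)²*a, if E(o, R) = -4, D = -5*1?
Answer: 200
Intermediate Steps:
D = -5
(E(D, -5) + 14)²*a = (-4 + 14)²*2 = 10²*2 = 100*2 = 200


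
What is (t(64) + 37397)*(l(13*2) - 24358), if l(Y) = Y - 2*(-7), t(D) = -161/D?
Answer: -29099490273/32 ≈ -9.0936e+8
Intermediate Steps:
l(Y) = 14 + Y (l(Y) = Y + 14 = 14 + Y)
(t(64) + 37397)*(l(13*2) - 24358) = (-161/64 + 37397)*((14 + 13*2) - 24358) = (-161*1/64 + 37397)*((14 + 26) - 24358) = (-161/64 + 37397)*(40 - 24358) = (2393247/64)*(-24318) = -29099490273/32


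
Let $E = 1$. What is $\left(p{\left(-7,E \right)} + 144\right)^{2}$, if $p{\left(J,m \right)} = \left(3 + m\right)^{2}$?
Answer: $25600$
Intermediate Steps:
$\left(p{\left(-7,E \right)} + 144\right)^{2} = \left(\left(3 + 1\right)^{2} + 144\right)^{2} = \left(4^{2} + 144\right)^{2} = \left(16 + 144\right)^{2} = 160^{2} = 25600$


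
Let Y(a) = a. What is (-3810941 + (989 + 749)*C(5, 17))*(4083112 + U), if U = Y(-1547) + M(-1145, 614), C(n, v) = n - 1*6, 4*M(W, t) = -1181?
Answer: -62242285876641/4 ≈ -1.5561e+13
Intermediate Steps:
M(W, t) = -1181/4 (M(W, t) = (¼)*(-1181) = -1181/4)
C(n, v) = -6 + n (C(n, v) = n - 6 = -6 + n)
U = -7369/4 (U = -1547 - 1181/4 = -7369/4 ≈ -1842.3)
(-3810941 + (989 + 749)*C(5, 17))*(4083112 + U) = (-3810941 + (989 + 749)*(-6 + 5))*(4083112 - 7369/4) = (-3810941 + 1738*(-1))*(16325079/4) = (-3810941 - 1738)*(16325079/4) = -3812679*16325079/4 = -62242285876641/4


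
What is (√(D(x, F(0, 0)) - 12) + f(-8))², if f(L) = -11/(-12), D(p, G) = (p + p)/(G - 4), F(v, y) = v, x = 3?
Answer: -1823/144 + 11*I*√6/4 ≈ -12.66 + 6.7361*I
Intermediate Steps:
D(p, G) = 2*p/(-4 + G) (D(p, G) = (2*p)/(-4 + G) = 2*p/(-4 + G))
f(L) = 11/12 (f(L) = -11*(-1/12) = 11/12)
(√(D(x, F(0, 0)) - 12) + f(-8))² = (√(2*3/(-4 + 0) - 12) + 11/12)² = (√(2*3/(-4) - 12) + 11/12)² = (√(2*3*(-¼) - 12) + 11/12)² = (√(-3/2 - 12) + 11/12)² = (√(-27/2) + 11/12)² = (3*I*√6/2 + 11/12)² = (11/12 + 3*I*√6/2)²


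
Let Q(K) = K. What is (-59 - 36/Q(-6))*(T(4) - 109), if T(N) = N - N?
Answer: 5777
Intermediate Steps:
T(N) = 0
(-59 - 36/Q(-6))*(T(4) - 109) = (-59 - 36/(-6))*(0 - 109) = (-59 - 36*(-⅙))*(-109) = (-59 + 6)*(-109) = -53*(-109) = 5777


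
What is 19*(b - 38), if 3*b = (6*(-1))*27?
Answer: -1748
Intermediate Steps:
b = -54 (b = ((6*(-1))*27)/3 = (-6*27)/3 = (1/3)*(-162) = -54)
19*(b - 38) = 19*(-54 - 38) = 19*(-92) = -1748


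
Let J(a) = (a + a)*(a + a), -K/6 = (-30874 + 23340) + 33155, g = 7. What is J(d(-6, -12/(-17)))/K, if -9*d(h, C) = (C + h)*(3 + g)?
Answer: -20000/22213407 ≈ -0.00090036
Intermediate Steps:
K = -153726 (K = -6*((-30874 + 23340) + 33155) = -6*(-7534 + 33155) = -6*25621 = -153726)
d(h, C) = -10*C/9 - 10*h/9 (d(h, C) = -(C + h)*(3 + 7)/9 = -(C + h)*10/9 = -(10*C + 10*h)/9 = -10*C/9 - 10*h/9)
J(a) = 4*a² (J(a) = (2*a)*(2*a) = 4*a²)
J(d(-6, -12/(-17)))/K = (4*(-(-40)/(3*(-17)) - 10/9*(-6))²)/(-153726) = (4*(-(-40)*(-1)/(3*17) + 20/3)²)*(-1/153726) = (4*(-10/9*12/17 + 20/3)²)*(-1/153726) = (4*(-40/51 + 20/3)²)*(-1/153726) = (4*(100/17)²)*(-1/153726) = (4*(10000/289))*(-1/153726) = (40000/289)*(-1/153726) = -20000/22213407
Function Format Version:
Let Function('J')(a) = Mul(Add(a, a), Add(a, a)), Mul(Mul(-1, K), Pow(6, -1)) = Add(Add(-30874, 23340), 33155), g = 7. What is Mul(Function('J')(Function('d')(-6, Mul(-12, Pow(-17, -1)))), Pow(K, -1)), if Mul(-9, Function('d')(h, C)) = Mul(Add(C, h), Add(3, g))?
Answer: Rational(-20000, 22213407) ≈ -0.00090036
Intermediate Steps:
K = -153726 (K = Mul(-6, Add(Add(-30874, 23340), 33155)) = Mul(-6, Add(-7534, 33155)) = Mul(-6, 25621) = -153726)
Function('d')(h, C) = Add(Mul(Rational(-10, 9), C), Mul(Rational(-10, 9), h)) (Function('d')(h, C) = Mul(Rational(-1, 9), Mul(Add(C, h), Add(3, 7))) = Mul(Rational(-1, 9), Mul(Add(C, h), 10)) = Mul(Rational(-1, 9), Add(Mul(10, C), Mul(10, h))) = Add(Mul(Rational(-10, 9), C), Mul(Rational(-10, 9), h)))
Function('J')(a) = Mul(4, Pow(a, 2)) (Function('J')(a) = Mul(Mul(2, a), Mul(2, a)) = Mul(4, Pow(a, 2)))
Mul(Function('J')(Function('d')(-6, Mul(-12, Pow(-17, -1)))), Pow(K, -1)) = Mul(Mul(4, Pow(Add(Mul(Rational(-10, 9), Mul(-12, Pow(-17, -1))), Mul(Rational(-10, 9), -6)), 2)), Pow(-153726, -1)) = Mul(Mul(4, Pow(Add(Mul(Rational(-10, 9), Mul(-12, Rational(-1, 17))), Rational(20, 3)), 2)), Rational(-1, 153726)) = Mul(Mul(4, Pow(Add(Mul(Rational(-10, 9), Rational(12, 17)), Rational(20, 3)), 2)), Rational(-1, 153726)) = Mul(Mul(4, Pow(Add(Rational(-40, 51), Rational(20, 3)), 2)), Rational(-1, 153726)) = Mul(Mul(4, Pow(Rational(100, 17), 2)), Rational(-1, 153726)) = Mul(Mul(4, Rational(10000, 289)), Rational(-1, 153726)) = Mul(Rational(40000, 289), Rational(-1, 153726)) = Rational(-20000, 22213407)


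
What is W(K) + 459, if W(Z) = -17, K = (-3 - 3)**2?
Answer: 442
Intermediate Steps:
K = 36 (K = (-6)**2 = 36)
W(K) + 459 = -17 + 459 = 442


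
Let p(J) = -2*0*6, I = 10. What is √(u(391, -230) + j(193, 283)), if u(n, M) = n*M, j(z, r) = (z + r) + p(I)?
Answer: I*√89454 ≈ 299.09*I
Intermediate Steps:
p(J) = 0 (p(J) = 0*6 = 0)
j(z, r) = r + z (j(z, r) = (z + r) + 0 = (r + z) + 0 = r + z)
u(n, M) = M*n
√(u(391, -230) + j(193, 283)) = √(-230*391 + (283 + 193)) = √(-89930 + 476) = √(-89454) = I*√89454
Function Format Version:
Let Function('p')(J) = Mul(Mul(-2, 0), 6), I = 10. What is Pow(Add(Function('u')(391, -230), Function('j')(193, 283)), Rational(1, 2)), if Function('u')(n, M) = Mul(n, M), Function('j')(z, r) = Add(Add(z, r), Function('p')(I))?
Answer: Mul(I, Pow(89454, Rational(1, 2))) ≈ Mul(299.09, I)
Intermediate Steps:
Function('p')(J) = 0 (Function('p')(J) = Mul(0, 6) = 0)
Function('j')(z, r) = Add(r, z) (Function('j')(z, r) = Add(Add(z, r), 0) = Add(Add(r, z), 0) = Add(r, z))
Function('u')(n, M) = Mul(M, n)
Pow(Add(Function('u')(391, -230), Function('j')(193, 283)), Rational(1, 2)) = Pow(Add(Mul(-230, 391), Add(283, 193)), Rational(1, 2)) = Pow(Add(-89930, 476), Rational(1, 2)) = Pow(-89454, Rational(1, 2)) = Mul(I, Pow(89454, Rational(1, 2)))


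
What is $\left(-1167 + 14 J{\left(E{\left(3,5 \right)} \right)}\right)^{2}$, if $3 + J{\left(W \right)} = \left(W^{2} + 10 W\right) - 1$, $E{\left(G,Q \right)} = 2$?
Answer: $786769$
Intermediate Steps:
$J{\left(W \right)} = -4 + W^{2} + 10 W$ ($J{\left(W \right)} = -3 - \left(1 - W^{2} - 10 W\right) = -3 + \left(-1 + W^{2} + 10 W\right) = -4 + W^{2} + 10 W$)
$\left(-1167 + 14 J{\left(E{\left(3,5 \right)} \right)}\right)^{2} = \left(-1167 + 14 \left(-4 + 2^{2} + 10 \cdot 2\right)\right)^{2} = \left(-1167 + 14 \left(-4 + 4 + 20\right)\right)^{2} = \left(-1167 + 14 \cdot 20\right)^{2} = \left(-1167 + 280\right)^{2} = \left(-887\right)^{2} = 786769$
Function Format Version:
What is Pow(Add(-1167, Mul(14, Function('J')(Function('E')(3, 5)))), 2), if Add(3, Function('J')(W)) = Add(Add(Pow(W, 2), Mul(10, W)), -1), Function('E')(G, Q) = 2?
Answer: 786769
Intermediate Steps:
Function('J')(W) = Add(-4, Pow(W, 2), Mul(10, W)) (Function('J')(W) = Add(-3, Add(Add(Pow(W, 2), Mul(10, W)), -1)) = Add(-3, Add(-1, Pow(W, 2), Mul(10, W))) = Add(-4, Pow(W, 2), Mul(10, W)))
Pow(Add(-1167, Mul(14, Function('J')(Function('E')(3, 5)))), 2) = Pow(Add(-1167, Mul(14, Add(-4, Pow(2, 2), Mul(10, 2)))), 2) = Pow(Add(-1167, Mul(14, Add(-4, 4, 20))), 2) = Pow(Add(-1167, Mul(14, 20)), 2) = Pow(Add(-1167, 280), 2) = Pow(-887, 2) = 786769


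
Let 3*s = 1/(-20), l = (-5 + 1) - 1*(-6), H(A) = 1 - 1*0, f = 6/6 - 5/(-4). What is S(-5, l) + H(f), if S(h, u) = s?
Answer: 59/60 ≈ 0.98333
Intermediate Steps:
f = 9/4 (f = 6*(⅙) - 5*(-¼) = 1 + 5/4 = 9/4 ≈ 2.2500)
H(A) = 1 (H(A) = 1 + 0 = 1)
l = 2 (l = -4 + 6 = 2)
s = -1/60 (s = (⅓)/(-20) = (⅓)*(-1/20) = -1/60 ≈ -0.016667)
S(h, u) = -1/60
S(-5, l) + H(f) = -1/60 + 1 = 59/60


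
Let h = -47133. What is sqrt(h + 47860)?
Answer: sqrt(727) ≈ 26.963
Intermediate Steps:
sqrt(h + 47860) = sqrt(-47133 + 47860) = sqrt(727)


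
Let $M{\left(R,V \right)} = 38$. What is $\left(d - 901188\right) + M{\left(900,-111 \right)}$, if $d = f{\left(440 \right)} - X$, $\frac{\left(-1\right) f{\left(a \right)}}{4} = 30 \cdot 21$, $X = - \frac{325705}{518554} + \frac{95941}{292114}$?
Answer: $- \frac{34221267402295366}{37869220789} \approx -9.0367 \cdot 10^{5}$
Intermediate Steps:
$X = - \frac{11348100264}{37869220789}$ ($X = \left(-325705\right) \frac{1}{518554} + 95941 \cdot \frac{1}{292114} = - \frac{325705}{518554} + \frac{95941}{292114} = - \frac{11348100264}{37869220789} \approx -0.29967$)
$f{\left(a \right)} = -2520$ ($f{\left(a \right)} = - 4 \cdot 30 \cdot 21 = \left(-4\right) 630 = -2520$)
$d = - \frac{95419088288016}{37869220789}$ ($d = -2520 - - \frac{11348100264}{37869220789} = -2520 + \frac{11348100264}{37869220789} = - \frac{95419088288016}{37869220789} \approx -2519.7$)
$\left(d - 901188\right) + M{\left(900,-111 \right)} = \left(- \frac{95419088288016}{37869220789} - 901188\right) + 38 = - \frac{34222706432685348}{37869220789} + 38 = - \frac{34221267402295366}{37869220789}$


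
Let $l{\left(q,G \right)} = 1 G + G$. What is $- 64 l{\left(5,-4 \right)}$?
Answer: $512$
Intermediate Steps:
$l{\left(q,G \right)} = 2 G$ ($l{\left(q,G \right)} = G + G = 2 G$)
$- 64 l{\left(5,-4 \right)} = - 64 \cdot 2 \left(-4\right) = \left(-64\right) \left(-8\right) = 512$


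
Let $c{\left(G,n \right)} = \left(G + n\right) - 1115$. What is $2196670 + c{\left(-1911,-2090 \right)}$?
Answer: $2191554$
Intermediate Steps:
$c{\left(G,n \right)} = -1115 + G + n$
$2196670 + c{\left(-1911,-2090 \right)} = 2196670 - 5116 = 2191554$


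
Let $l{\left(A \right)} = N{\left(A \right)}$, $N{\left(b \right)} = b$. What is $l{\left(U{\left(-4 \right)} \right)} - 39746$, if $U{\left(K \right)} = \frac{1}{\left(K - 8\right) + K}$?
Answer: $- \frac{635937}{16} \approx -39746.0$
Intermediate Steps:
$U{\left(K \right)} = \frac{1}{-8 + 2 K}$ ($U{\left(K \right)} = \frac{1}{\left(K - 8\right) + K} = \frac{1}{\left(-8 + K\right) + K} = \frac{1}{-8 + 2 K}$)
$l{\left(A \right)} = A$
$l{\left(U{\left(-4 \right)} \right)} - 39746 = \frac{1}{2 \left(-4 - 4\right)} - 39746 = \frac{1}{2 \left(-8\right)} - 39746 = \frac{1}{2} \left(- \frac{1}{8}\right) - 39746 = - \frac{1}{16} - 39746 = - \frac{635937}{16}$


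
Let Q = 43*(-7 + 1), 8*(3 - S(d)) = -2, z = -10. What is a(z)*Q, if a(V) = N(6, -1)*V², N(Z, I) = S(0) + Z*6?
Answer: -1012650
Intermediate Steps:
S(d) = 13/4 (S(d) = 3 - ⅛*(-2) = 3 + ¼ = 13/4)
N(Z, I) = 13/4 + 6*Z (N(Z, I) = 13/4 + Z*6 = 13/4 + 6*Z)
a(V) = 157*V²/4 (a(V) = (13/4 + 6*6)*V² = (13/4 + 36)*V² = 157*V²/4)
Q = -258 (Q = 43*(-6) = -258)
a(z)*Q = ((157/4)*(-10)²)*(-258) = ((157/4)*100)*(-258) = 3925*(-258) = -1012650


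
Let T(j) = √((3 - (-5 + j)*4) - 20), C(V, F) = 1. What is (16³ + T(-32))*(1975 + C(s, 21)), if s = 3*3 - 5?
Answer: 8093696 + 1976*√131 ≈ 8.1163e+6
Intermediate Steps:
s = 4 (s = 9 - 5 = 4)
T(j) = √(3 - 4*j) (T(j) = √((3 - (-20 + 4*j)) - 20) = √((3 + (20 - 4*j)) - 20) = √((23 - 4*j) - 20) = √(3 - 4*j))
(16³ + T(-32))*(1975 + C(s, 21)) = (16³ + √(3 - 4*(-32)))*(1975 + 1) = (4096 + √(3 + 128))*1976 = (4096 + √131)*1976 = 8093696 + 1976*√131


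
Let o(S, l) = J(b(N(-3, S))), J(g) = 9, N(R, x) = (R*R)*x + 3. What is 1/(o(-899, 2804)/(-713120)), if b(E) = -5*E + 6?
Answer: -713120/9 ≈ -79236.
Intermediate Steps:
N(R, x) = 3 + x*R**2 (N(R, x) = R**2*x + 3 = x*R**2 + 3 = 3 + x*R**2)
b(E) = 6 - 5*E
o(S, l) = 9
1/(o(-899, 2804)/(-713120)) = 1/(9/(-713120)) = 1/(9*(-1/713120)) = 1/(-9/713120) = -713120/9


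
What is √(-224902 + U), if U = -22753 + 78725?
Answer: 3*I*√18770 ≈ 411.01*I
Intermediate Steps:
U = 55972
√(-224902 + U) = √(-224902 + 55972) = √(-168930) = 3*I*√18770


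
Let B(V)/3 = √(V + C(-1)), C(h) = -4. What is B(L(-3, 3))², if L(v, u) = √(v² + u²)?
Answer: -36 + 27*√2 ≈ 2.1838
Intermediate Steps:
L(v, u) = √(u² + v²)
B(V) = 3*√(-4 + V) (B(V) = 3*√(V - 4) = 3*√(-4 + V))
B(L(-3, 3))² = (3*√(-4 + √(3² + (-3)²)))² = (3*√(-4 + √(9 + 9)))² = (3*√(-4 + √18))² = (3*√(-4 + 3*√2))² = -36 + 27*√2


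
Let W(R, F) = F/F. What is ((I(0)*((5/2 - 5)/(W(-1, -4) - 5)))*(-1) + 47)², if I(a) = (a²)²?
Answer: 2209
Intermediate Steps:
W(R, F) = 1
I(a) = a⁴
((I(0)*((5/2 - 5)/(W(-1, -4) - 5)))*(-1) + 47)² = ((0⁴*((5/2 - 5)/(1 - 5)))*(-1) + 47)² = ((0*((5*(½) - 5)/(-4)))*(-1) + 47)² = ((0*((5/2 - 5)*(-¼)))*(-1) + 47)² = ((0*(-5/2*(-¼)))*(-1) + 47)² = ((0*(5/8))*(-1) + 47)² = (0*(-1) + 47)² = (0 + 47)² = 47² = 2209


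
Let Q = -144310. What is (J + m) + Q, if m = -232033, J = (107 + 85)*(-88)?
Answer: -393239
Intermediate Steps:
J = -16896 (J = 192*(-88) = -16896)
(J + m) + Q = (-16896 - 232033) - 144310 = -248929 - 144310 = -393239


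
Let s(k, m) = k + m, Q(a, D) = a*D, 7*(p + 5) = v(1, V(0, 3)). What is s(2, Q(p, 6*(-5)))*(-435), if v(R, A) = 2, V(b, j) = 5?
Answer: -436740/7 ≈ -62391.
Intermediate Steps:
p = -33/7 (p = -5 + (⅐)*2 = -5 + 2/7 = -33/7 ≈ -4.7143)
Q(a, D) = D*a
s(2, Q(p, 6*(-5)))*(-435) = (2 + (6*(-5))*(-33/7))*(-435) = (2 - 30*(-33/7))*(-435) = (2 + 990/7)*(-435) = (1004/7)*(-435) = -436740/7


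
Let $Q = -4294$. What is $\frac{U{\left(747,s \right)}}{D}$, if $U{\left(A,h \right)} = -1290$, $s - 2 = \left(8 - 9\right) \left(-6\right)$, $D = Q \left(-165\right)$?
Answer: $- \frac{43}{23617} \approx -0.0018207$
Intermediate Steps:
$D = 708510$ ($D = \left(-4294\right) \left(-165\right) = 708510$)
$s = 8$ ($s = 2 + \left(8 - 9\right) \left(-6\right) = 2 - -6 = 2 + 6 = 8$)
$\frac{U{\left(747,s \right)}}{D} = - \frac{1290}{708510} = \left(-1290\right) \frac{1}{708510} = - \frac{43}{23617}$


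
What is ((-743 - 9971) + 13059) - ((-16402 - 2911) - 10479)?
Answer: 32137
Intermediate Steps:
((-743 - 9971) + 13059) - ((-16402 - 2911) - 10479) = (-10714 + 13059) - (-19313 - 10479) = 2345 - 1*(-29792) = 2345 + 29792 = 32137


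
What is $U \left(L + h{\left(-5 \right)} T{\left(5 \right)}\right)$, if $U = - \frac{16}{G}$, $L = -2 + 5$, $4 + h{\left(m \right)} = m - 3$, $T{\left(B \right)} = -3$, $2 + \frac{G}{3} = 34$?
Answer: $- \frac{13}{2} \approx -6.5$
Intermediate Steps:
$G = 96$ ($G = -6 + 3 \cdot 34 = -6 + 102 = 96$)
$h{\left(m \right)} = -7 + m$ ($h{\left(m \right)} = -4 + \left(m - 3\right) = -4 + \left(-3 + m\right) = -7 + m$)
$L = 3$
$U = - \frac{1}{6}$ ($U = - \frac{16}{96} = \left(-1\right) \frac{1}{6} = - \frac{1}{6} \approx -0.16667$)
$U \left(L + h{\left(-5 \right)} T{\left(5 \right)}\right) = - \frac{3 + \left(-7 - 5\right) \left(-3\right)}{6} = - \frac{3 - -36}{6} = - \frac{3 + 36}{6} = \left(- \frac{1}{6}\right) 39 = - \frac{13}{2}$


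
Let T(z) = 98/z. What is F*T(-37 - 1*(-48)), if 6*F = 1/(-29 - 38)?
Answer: -49/2211 ≈ -0.022162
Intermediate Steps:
F = -1/402 (F = 1/(6*(-29 - 38)) = (⅙)/(-67) = (⅙)*(-1/67) = -1/402 ≈ -0.0024876)
F*T(-37 - 1*(-48)) = -49/(201*(-37 - 1*(-48))) = -49/(201*(-37 + 48)) = -49/(201*11) = -1/402*98/11 = -49/2211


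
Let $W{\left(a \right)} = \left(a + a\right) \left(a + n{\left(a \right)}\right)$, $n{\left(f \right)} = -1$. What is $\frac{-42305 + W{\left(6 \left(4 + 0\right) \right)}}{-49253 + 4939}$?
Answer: $\frac{41201}{44314} \approx 0.92975$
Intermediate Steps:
$W{\left(a \right)} = 2 a \left(-1 + a\right)$ ($W{\left(a \right)} = \left(a + a\right) \left(a - 1\right) = 2 a \left(-1 + a\right)$)
$\frac{-42305 + W{\left(6 \left(4 + 0\right) \right)}}{-49253 + 4939} = \frac{-42305 + 2 \cdot 6 \left(4 + 0\right) \left(-1 + 6 \left(4 + 0\right)\right)}{-49253 + 4939} = \frac{-42305 + 2 \cdot 6 \cdot 4 \left(-1 + 6 \cdot 4\right)}{-44314} = \left(-42305 + 2 \cdot 24 \left(-1 + 24\right)\right) \left(- \frac{1}{44314}\right) = \left(-42305 + 2 \cdot 24 \cdot 23\right) \left(- \frac{1}{44314}\right) = \left(-42305 + 1104\right) \left(- \frac{1}{44314}\right) = \left(-41201\right) \left(- \frac{1}{44314}\right) = \frac{41201}{44314}$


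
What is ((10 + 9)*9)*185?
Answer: 31635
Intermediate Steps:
((10 + 9)*9)*185 = (19*9)*185 = 171*185 = 31635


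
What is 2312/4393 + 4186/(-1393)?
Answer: -2166926/874207 ≈ -2.4787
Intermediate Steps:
2312/4393 + 4186/(-1393) = 2312*(1/4393) + 4186*(-1/1393) = 2312/4393 - 598/199 = -2166926/874207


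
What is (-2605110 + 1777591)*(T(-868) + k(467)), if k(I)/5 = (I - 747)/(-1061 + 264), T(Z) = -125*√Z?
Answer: -1158526600/797 + 206879750*I*√217 ≈ -1.4536e+6 + 3.0475e+9*I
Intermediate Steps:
k(I) = 3735/797 - 5*I/797 (k(I) = 5*((I - 747)/(-1061 + 264)) = 5*((-747 + I)/(-797)) = 5*((-747 + I)*(-1/797)) = 5*(747/797 - I/797) = 3735/797 - 5*I/797)
(-2605110 + 1777591)*(T(-868) + k(467)) = (-2605110 + 1777591)*(-250*I*√217 + (3735/797 - 5/797*467)) = -827519*(-250*I*√217 + (3735/797 - 2335/797)) = -827519*(-250*I*√217 + 1400/797) = -827519*(1400/797 - 250*I*√217) = -1158526600/797 + 206879750*I*√217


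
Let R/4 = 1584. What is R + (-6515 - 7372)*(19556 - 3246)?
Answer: -226490634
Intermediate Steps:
R = 6336 (R = 4*1584 = 6336)
R + (-6515 - 7372)*(19556 - 3246) = 6336 + (-6515 - 7372)*(19556 - 3246) = 6336 - 13887*16310 = 6336 - 226496970 = -226490634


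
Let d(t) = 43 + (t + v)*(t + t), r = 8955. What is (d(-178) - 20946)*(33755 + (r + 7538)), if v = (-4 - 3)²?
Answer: 1257255208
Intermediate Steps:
v = 49 (v = (-7)² = 49)
d(t) = 43 + 2*t*(49 + t) (d(t) = 43 + (t + 49)*(t + t) = 43 + (49 + t)*(2*t) = 43 + 2*t*(49 + t))
(d(-178) - 20946)*(33755 + (r + 7538)) = ((43 + 2*(-178)² + 98*(-178)) - 20946)*(33755 + (8955 + 7538)) = ((43 + 2*31684 - 17444) - 20946)*(33755 + 16493) = ((43 + 63368 - 17444) - 20946)*50248 = (45967 - 20946)*50248 = 25021*50248 = 1257255208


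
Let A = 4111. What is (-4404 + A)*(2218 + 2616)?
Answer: -1416362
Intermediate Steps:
(-4404 + A)*(2218 + 2616) = (-4404 + 4111)*(2218 + 2616) = -293*4834 = -1416362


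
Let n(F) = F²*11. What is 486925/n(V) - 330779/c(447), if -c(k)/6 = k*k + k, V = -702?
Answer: 66059979841/180926089344 ≈ 0.36512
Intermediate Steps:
c(k) = -6*k - 6*k² (c(k) = -6*(k*k + k) = -6*(k² + k) = -6*(k + k²) = -6*k - 6*k²)
n(F) = 11*F²
486925/n(V) - 330779/c(447) = 486925/((11*(-702)²)) - 330779*(-1/(2682*(1 + 447))) = 486925/((11*492804)) - 330779/((-6*447*448)) = 486925/5420844 - 330779/(-1201536) = 486925*(1/5420844) - 330779*(-1/1201536) = 486925/5420844 + 330779/1201536 = 66059979841/180926089344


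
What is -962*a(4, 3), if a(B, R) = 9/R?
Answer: -2886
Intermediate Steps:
-962*a(4, 3) = -8658/3 = -962*3 = -2886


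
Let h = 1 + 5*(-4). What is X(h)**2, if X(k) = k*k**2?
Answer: 47045881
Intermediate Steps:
h = -19 (h = 1 - 20 = -19)
X(k) = k**3
X(h)**2 = ((-19)**3)**2 = (-6859)**2 = 47045881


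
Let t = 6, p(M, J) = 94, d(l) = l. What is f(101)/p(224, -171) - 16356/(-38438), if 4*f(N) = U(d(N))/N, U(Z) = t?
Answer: 155341521/364930372 ≈ 0.42567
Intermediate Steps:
U(Z) = 6
f(N) = 3/(2*N) (f(N) = (6/N)/4 = 3/(2*N))
f(101)/p(224, -171) - 16356/(-38438) = ((3/2)/101)/94 - 16356/(-38438) = ((3/2)*(1/101))*(1/94) - 16356*(-1/38438) = (3/202)*(1/94) + 8178/19219 = 3/18988 + 8178/19219 = 155341521/364930372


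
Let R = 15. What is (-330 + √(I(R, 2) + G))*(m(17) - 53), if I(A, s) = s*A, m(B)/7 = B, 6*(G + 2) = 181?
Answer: -21780 + 11*√2094 ≈ -21277.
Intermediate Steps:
G = 169/6 (G = -2 + (⅙)*181 = -2 + 181/6 = 169/6 ≈ 28.167)
m(B) = 7*B
I(A, s) = A*s
(-330 + √(I(R, 2) + G))*(m(17) - 53) = (-330 + √(15*2 + 169/6))*(7*17 - 53) = (-330 + √(30 + 169/6))*(119 - 53) = (-330 + √(349/6))*66 = (-330 + √2094/6)*66 = -21780 + 11*√2094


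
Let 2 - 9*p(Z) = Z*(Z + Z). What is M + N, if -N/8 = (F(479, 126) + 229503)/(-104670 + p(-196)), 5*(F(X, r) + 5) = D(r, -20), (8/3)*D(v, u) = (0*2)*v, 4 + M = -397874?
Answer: -33780454602/84905 ≈ -3.9786e+5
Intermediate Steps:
M = -397878 (M = -4 - 397874 = -397878)
p(Z) = 2/9 - 2*Z²/9 (p(Z) = 2/9 - Z*(Z + Z)/9 = 2/9 - Z*2*Z/9 = 2/9 - 2*Z²/9)
D(v, u) = 0 (D(v, u) = 3*((0*2)*v)/8 = 3*(0*v)/8 = (3/8)*0 = 0)
F(X, r) = -5 (F(X, r) = -5 + (⅕)*0 = -5 + 0 = -5)
N = 1376988/84905 (N = -8*(-5 + 229503)/(-104670 + (2/9 - 2/9*(-196)²)) = -1835984/(-104670 + (2/9 - 2/9*38416)) = -1835984/(-104670 + (2/9 - 76832/9)) = -1835984/(-104670 - 25610/3) = -1835984/(-339620/3) = -1835984*(-3)/339620 = -8*(-344247/169810) = 1376988/84905 ≈ 16.218)
M + N = -397878 + 1376988/84905 = -33780454602/84905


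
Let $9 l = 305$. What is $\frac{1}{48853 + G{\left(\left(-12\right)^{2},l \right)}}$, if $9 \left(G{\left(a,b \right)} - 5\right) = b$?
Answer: $\frac{81}{3957803} \approx 2.0466 \cdot 10^{-5}$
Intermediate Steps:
$l = \frac{305}{9}$ ($l = \frac{1}{9} \cdot 305 = \frac{305}{9} \approx 33.889$)
$G{\left(a,b \right)} = 5 + \frac{b}{9}$
$\frac{1}{48853 + G{\left(\left(-12\right)^{2},l \right)}} = \frac{1}{48853 + \left(5 + \frac{1}{9} \cdot \frac{305}{9}\right)} = \frac{1}{48853 + \left(5 + \frac{305}{81}\right)} = \frac{1}{48853 + \frac{710}{81}} = \frac{1}{\frac{3957803}{81}} = \frac{81}{3957803}$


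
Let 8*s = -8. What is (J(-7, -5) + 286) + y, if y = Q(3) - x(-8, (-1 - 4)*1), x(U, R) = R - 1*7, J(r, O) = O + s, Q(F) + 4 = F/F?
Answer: 289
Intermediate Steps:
Q(F) = -3 (Q(F) = -4 + F/F = -4 + 1 = -3)
s = -1 (s = (1/8)*(-8) = -1)
J(r, O) = -1 + O (J(r, O) = O - 1 = -1 + O)
x(U, R) = -7 + R (x(U, R) = R - 7 = -7 + R)
y = 9 (y = -3 - (-7 + (-1 - 4)*1) = -3 - (-7 - 5*1) = -3 - (-7 - 5) = -3 - 1*(-12) = -3 + 12 = 9)
(J(-7, -5) + 286) + y = ((-1 - 5) + 286) + 9 = (-6 + 286) + 9 = 280 + 9 = 289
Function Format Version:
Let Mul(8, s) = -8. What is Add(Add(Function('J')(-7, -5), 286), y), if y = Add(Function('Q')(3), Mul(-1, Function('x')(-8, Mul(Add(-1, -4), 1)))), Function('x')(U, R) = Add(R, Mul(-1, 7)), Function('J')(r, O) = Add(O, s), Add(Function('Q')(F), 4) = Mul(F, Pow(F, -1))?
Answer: 289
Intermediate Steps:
Function('Q')(F) = -3 (Function('Q')(F) = Add(-4, Mul(F, Pow(F, -1))) = Add(-4, 1) = -3)
s = -1 (s = Mul(Rational(1, 8), -8) = -1)
Function('J')(r, O) = Add(-1, O) (Function('J')(r, O) = Add(O, -1) = Add(-1, O))
Function('x')(U, R) = Add(-7, R) (Function('x')(U, R) = Add(R, -7) = Add(-7, R))
y = 9 (y = Add(-3, Mul(-1, Add(-7, Mul(Add(-1, -4), 1)))) = Add(-3, Mul(-1, Add(-7, Mul(-5, 1)))) = Add(-3, Mul(-1, Add(-7, -5))) = Add(-3, Mul(-1, -12)) = Add(-3, 12) = 9)
Add(Add(Function('J')(-7, -5), 286), y) = Add(Add(Add(-1, -5), 286), 9) = Add(Add(-6, 286), 9) = Add(280, 9) = 289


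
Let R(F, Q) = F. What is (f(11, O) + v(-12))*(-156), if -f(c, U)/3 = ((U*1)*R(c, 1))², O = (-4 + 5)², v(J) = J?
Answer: 58500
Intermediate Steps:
O = 1 (O = 1² = 1)
f(c, U) = -3*U²*c²
(f(11, O) + v(-12))*(-156) = (-3*1²*11² - 12)*(-156) = (-3*1*121 - 12)*(-156) = (-363 - 12)*(-156) = -375*(-156) = 58500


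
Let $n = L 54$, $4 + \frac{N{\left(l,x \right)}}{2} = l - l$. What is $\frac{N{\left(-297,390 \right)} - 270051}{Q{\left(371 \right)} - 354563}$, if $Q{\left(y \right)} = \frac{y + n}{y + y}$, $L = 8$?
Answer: $\frac{200383778}{263084943} \approx 0.76167$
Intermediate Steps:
$N{\left(l,x \right)} = -8$ ($N{\left(l,x \right)} = -8 + 2 \left(l - l\right) = -8 + 2 \cdot 0 = -8 + 0 = -8$)
$n = 432$ ($n = 8 \cdot 54 = 432$)
$Q{\left(y \right)} = \frac{432 + y}{2 y}$ ($Q{\left(y \right)} = \frac{y + 432}{y + y} = \frac{432 + y}{2 y}$)
$\frac{N{\left(-297,390 \right)} - 270051}{Q{\left(371 \right)} - 354563} = \frac{-8 - 270051}{\frac{432 + 371}{2 \cdot 371} - 354563} = - \frac{270059}{\frac{1}{2} \cdot \frac{1}{371} \cdot 803 - 354563} = - \frac{270059}{\frac{803}{742} - 354563} = - \frac{270059}{- \frac{263084943}{742}} = \left(-270059\right) \left(- \frac{742}{263084943}\right) = \frac{200383778}{263084943}$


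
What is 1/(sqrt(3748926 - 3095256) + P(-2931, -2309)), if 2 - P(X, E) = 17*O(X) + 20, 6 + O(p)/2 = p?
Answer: 3328/332245731 - sqrt(8070)/1107485770 ≈ 9.9356e-6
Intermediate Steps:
O(p) = -12 + 2*p
P(X, E) = 186 - 34*X (P(X, E) = 2 - (17*(-12 + 2*X) + 20) = 2 - ((-204 + 34*X) + 20) = 2 - (-184 + 34*X) = 2 + (184 - 34*X) = 186 - 34*X)
1/(sqrt(3748926 - 3095256) + P(-2931, -2309)) = 1/(sqrt(3748926 - 3095256) + (186 - 34*(-2931))) = 1/(sqrt(653670) + (186 + 99654)) = 1/(9*sqrt(8070) + 99840) = 1/(99840 + 9*sqrt(8070))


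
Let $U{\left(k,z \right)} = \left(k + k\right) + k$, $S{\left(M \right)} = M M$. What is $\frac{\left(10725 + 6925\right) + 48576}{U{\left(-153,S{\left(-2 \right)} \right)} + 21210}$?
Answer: $\frac{66226}{20751} \approx 3.1915$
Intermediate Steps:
$S{\left(M \right)} = M^{2}$
$U{\left(k,z \right)} = 3 k$ ($U{\left(k,z \right)} = 2 k + k = 3 k$)
$\frac{\left(10725 + 6925\right) + 48576}{U{\left(-153,S{\left(-2 \right)} \right)} + 21210} = \frac{\left(10725 + 6925\right) + 48576}{3 \left(-153\right) + 21210} = \frac{17650 + 48576}{-459 + 21210} = \frac{66226}{20751}$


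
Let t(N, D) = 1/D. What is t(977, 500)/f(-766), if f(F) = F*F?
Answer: 1/293378000 ≈ 3.4086e-9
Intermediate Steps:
f(F) = F²
t(977, 500)/f(-766) = 1/(500*((-766)²)) = (1/500)/586756 = (1/500)*(1/586756) = 1/293378000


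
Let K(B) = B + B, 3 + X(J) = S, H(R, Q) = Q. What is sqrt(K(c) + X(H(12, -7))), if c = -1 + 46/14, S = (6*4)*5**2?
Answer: sqrt(29477)/7 ≈ 24.527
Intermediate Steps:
S = 600 (S = 24*25 = 600)
c = 16/7 (c = -1 + 46*(1/14) = -1 + 23/7 = 16/7 ≈ 2.2857)
X(J) = 597 (X(J) = -3 + 600 = 597)
K(B) = 2*B
sqrt(K(c) + X(H(12, -7))) = sqrt(2*(16/7) + 597) = sqrt(32/7 + 597) = sqrt(4211/7) = sqrt(29477)/7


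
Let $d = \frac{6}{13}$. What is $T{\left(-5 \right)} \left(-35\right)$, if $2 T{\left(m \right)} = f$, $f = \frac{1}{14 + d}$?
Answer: $- \frac{455}{376} \approx -1.2101$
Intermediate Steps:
$d = \frac{6}{13}$ ($d = 6 \cdot \frac{1}{13} = \frac{6}{13} \approx 0.46154$)
$f = \frac{13}{188}$ ($f = \frac{1}{14 + \frac{6}{13}} = \frac{1}{\frac{188}{13}} = \frac{13}{188} \approx 0.069149$)
$T{\left(m \right)} = \frac{13}{376}$ ($T{\left(m \right)} = \frac{1}{2} \cdot \frac{13}{188} = \frac{13}{376}$)
$T{\left(-5 \right)} \left(-35\right) = \frac{13}{376} \left(-35\right) = - \frac{455}{376}$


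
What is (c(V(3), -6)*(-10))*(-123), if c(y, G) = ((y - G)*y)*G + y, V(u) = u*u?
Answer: -985230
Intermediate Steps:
V(u) = u²
c(y, G) = y + G*y*(y - G) (c(y, G) = (y*(y - G))*G + y = G*y*(y - G) + y = y + G*y*(y - G))
(c(V(3), -6)*(-10))*(-123) = ((3²*(1 - 1*(-6)² - 6*3²))*(-10))*(-123) = ((9*(1 - 1*36 - 6*9))*(-10))*(-123) = ((9*(1 - 36 - 54))*(-10))*(-123) = ((9*(-89))*(-10))*(-123) = -801*(-10)*(-123) = 8010*(-123) = -985230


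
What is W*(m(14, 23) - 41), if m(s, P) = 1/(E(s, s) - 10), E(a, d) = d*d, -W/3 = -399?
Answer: -3042375/62 ≈ -49071.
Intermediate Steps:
W = 1197 (W = -3*(-399) = 1197)
E(a, d) = d²
m(s, P) = 1/(-10 + s²) (m(s, P) = 1/(s² - 10) = 1/(-10 + s²))
W*(m(14, 23) - 41) = 1197*(1/(-10 + 14²) - 41) = 1197*(1/(-10 + 196) - 41) = 1197*(1/186 - 41) = 1197*(-7625/186) = -3042375/62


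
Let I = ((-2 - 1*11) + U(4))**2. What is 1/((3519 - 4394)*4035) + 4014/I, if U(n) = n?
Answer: 524886247/10591875 ≈ 49.556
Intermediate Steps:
I = 81 (I = ((-2 - 1*11) + 4)**2 = ((-2 - 11) + 4)**2 = (-13 + 4)**2 = (-9)**2 = 81)
1/((3519 - 4394)*4035) + 4014/I = 1/((3519 - 4394)*4035) + 4014/81 = (1/4035)/(-875) + 4014*(1/81) = -1/875*1/4035 + 446/9 = -1/3530625 + 446/9 = 524886247/10591875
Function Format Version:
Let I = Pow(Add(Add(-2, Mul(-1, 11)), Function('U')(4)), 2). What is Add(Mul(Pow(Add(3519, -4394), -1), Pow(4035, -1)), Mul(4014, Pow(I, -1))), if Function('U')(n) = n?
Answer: Rational(524886247, 10591875) ≈ 49.556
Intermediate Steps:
I = 81 (I = Pow(Add(Add(-2, Mul(-1, 11)), 4), 2) = Pow(Add(Add(-2, -11), 4), 2) = Pow(Add(-13, 4), 2) = Pow(-9, 2) = 81)
Add(Mul(Pow(Add(3519, -4394), -1), Pow(4035, -1)), Mul(4014, Pow(I, -1))) = Add(Mul(Pow(Add(3519, -4394), -1), Pow(4035, -1)), Mul(4014, Pow(81, -1))) = Add(Mul(Pow(-875, -1), Rational(1, 4035)), Mul(4014, Rational(1, 81))) = Add(Mul(Rational(-1, 875), Rational(1, 4035)), Rational(446, 9)) = Add(Rational(-1, 3530625), Rational(446, 9)) = Rational(524886247, 10591875)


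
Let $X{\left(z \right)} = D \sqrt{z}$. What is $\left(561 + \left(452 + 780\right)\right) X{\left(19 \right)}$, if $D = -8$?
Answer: $- 14344 \sqrt{19} \approx -62524.0$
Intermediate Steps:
$X{\left(z \right)} = - 8 \sqrt{z}$
$\left(561 + \left(452 + 780\right)\right) X{\left(19 \right)} = \left(561 + \left(452 + 780\right)\right) \left(- 8 \sqrt{19}\right) = \left(561 + 1232\right) \left(- 8 \sqrt{19}\right) = 1793 \left(- 8 \sqrt{19}\right) = - 14344 \sqrt{19}$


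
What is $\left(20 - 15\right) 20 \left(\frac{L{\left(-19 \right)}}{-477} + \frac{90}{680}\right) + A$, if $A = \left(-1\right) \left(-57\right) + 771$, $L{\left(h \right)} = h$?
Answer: $\frac{6853877}{8109} \approx 845.22$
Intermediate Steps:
$A = 828$ ($A = 57 + 771 = 828$)
$\left(20 - 15\right) 20 \left(\frac{L{\left(-19 \right)}}{-477} + \frac{90}{680}\right) + A = \left(20 - 15\right) 20 \left(- \frac{19}{-477} + \frac{90}{680}\right) + 828 = 5 \cdot 20 \left(\left(-19\right) \left(- \frac{1}{477}\right) + 90 \cdot \frac{1}{680}\right) + 828 = 100 \left(\frac{19}{477} + \frac{9}{68}\right) + 828 = 100 \cdot \frac{5585}{32436} + 828 = \frac{139625}{8109} + 828 = \frac{6853877}{8109}$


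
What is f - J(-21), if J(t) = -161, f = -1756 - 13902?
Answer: -15497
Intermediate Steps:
f = -15658
f - J(-21) = -15658 - 1*(-161) = -15658 + 161 = -15497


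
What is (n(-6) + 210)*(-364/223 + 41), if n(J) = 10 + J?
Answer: 1878706/223 ≈ 8424.7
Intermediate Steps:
(n(-6) + 210)*(-364/223 + 41) = ((10 - 6) + 210)*(-364/223 + 41) = (4 + 210)*(-364*1/223 + 41) = 214*(-364/223 + 41) = 214*(8779/223) = 1878706/223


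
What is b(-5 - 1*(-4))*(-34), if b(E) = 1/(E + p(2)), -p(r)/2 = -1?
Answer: -34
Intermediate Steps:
p(r) = 2 (p(r) = -2*(-1) = 2)
b(E) = 1/(2 + E) (b(E) = 1/(E + 2) = 1/(2 + E))
b(-5 - 1*(-4))*(-34) = -34/(2 + (-5 - 1*(-4))) = -34/(2 + (-5 + 4)) = -34/(2 - 1) = -34/1 = 1*(-34) = -34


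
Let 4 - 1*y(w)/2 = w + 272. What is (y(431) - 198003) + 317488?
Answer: 118087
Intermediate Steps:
y(w) = -536 - 2*w (y(w) = 8 - 2*(w + 272) = 8 - 2*(272 + w) = 8 + (-544 - 2*w) = -536 - 2*w)
(y(431) - 198003) + 317488 = ((-536 - 2*431) - 198003) + 317488 = ((-536 - 862) - 198003) + 317488 = (-1398 - 198003) + 317488 = -199401 + 317488 = 118087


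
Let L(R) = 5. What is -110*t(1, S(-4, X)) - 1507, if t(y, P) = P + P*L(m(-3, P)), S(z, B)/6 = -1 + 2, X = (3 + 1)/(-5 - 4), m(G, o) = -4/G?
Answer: -5467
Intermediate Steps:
X = -4/9 (X = 4/(-9) = 4*(-⅑) = -4/9 ≈ -0.44444)
S(z, B) = 6 (S(z, B) = 6*(-1 + 2) = 6*1 = 6)
t(y, P) = 6*P (t(y, P) = P + P*5 = P + 5*P = 6*P)
-110*t(1, S(-4, X)) - 1507 = -660*6 - 1507 = -110*36 - 1507 = -3960 - 1507 = -5467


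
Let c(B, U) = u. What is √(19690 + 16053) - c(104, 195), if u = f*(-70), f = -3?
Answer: -210 + √35743 ≈ -20.942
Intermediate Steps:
u = 210 (u = -3*(-70) = 210)
c(B, U) = 210
√(19690 + 16053) - c(104, 195) = √(19690 + 16053) - 1*210 = √35743 - 210 = -210 + √35743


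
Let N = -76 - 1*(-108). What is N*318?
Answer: 10176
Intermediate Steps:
N = 32 (N = -76 + 108 = 32)
N*318 = 32*318 = 10176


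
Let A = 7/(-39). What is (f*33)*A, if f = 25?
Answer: -1925/13 ≈ -148.08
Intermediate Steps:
A = -7/39 (A = 7*(-1/39) = -7/39 ≈ -0.17949)
(f*33)*A = (25*33)*(-7/39) = 825*(-7/39) = -1925/13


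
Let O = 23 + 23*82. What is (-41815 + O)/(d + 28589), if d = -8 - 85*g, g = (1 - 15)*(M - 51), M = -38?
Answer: 39906/77329 ≈ 0.51606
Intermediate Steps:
g = 1246 (g = (1 - 15)*(-38 - 51) = -14*(-89) = 1246)
d = -105918 (d = -8 - 85*1246 = -8 - 105910 = -105918)
O = 1909 (O = 23 + 1886 = 1909)
(-41815 + O)/(d + 28589) = (-41815 + 1909)/(-105918 + 28589) = -39906/(-77329) = -39906*(-1/77329) = 39906/77329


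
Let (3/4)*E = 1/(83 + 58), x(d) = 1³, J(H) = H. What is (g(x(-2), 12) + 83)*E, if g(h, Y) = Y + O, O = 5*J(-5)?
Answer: 280/423 ≈ 0.66194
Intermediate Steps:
x(d) = 1
O = -25 (O = 5*(-5) = -25)
E = 4/423 (E = 4/(3*(83 + 58)) = (4/3)/141 = (4/3)*(1/141) = 4/423 ≈ 0.0094563)
g(h, Y) = -25 + Y (g(h, Y) = Y - 25 = -25 + Y)
(g(x(-2), 12) + 83)*E = ((-25 + 12) + 83)*(4/423) = (-13 + 83)*(4/423) = 70*(4/423) = 280/423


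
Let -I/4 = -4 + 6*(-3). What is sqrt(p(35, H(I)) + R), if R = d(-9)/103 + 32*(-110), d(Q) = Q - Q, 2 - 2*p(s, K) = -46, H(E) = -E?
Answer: 2*I*sqrt(874) ≈ 59.127*I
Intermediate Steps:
I = 88 (I = -4*(-4 + 6*(-3)) = -4*(-4 - 18) = -4*(-22) = 88)
p(s, K) = 24 (p(s, K) = 1 - 1/2*(-46) = 1 + 23 = 24)
d(Q) = 0
R = -3520 (R = 0/103 + 32*(-110) = 0*(1/103) - 3520 = 0 - 3520 = -3520)
sqrt(p(35, H(I)) + R) = sqrt(24 - 3520) = sqrt(-3496) = 2*I*sqrt(874)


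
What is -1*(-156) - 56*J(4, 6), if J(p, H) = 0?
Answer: 156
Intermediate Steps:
-1*(-156) - 56*J(4, 6) = -1*(-156) - 56*0 = 156 + 0 = 156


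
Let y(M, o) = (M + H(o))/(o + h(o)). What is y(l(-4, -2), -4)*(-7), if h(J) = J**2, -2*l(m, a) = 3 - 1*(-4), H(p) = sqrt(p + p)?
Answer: 49/24 - 7*I*sqrt(2)/6 ≈ 2.0417 - 1.6499*I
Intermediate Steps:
H(p) = sqrt(2)*sqrt(p) (H(p) = sqrt(2*p) = sqrt(2)*sqrt(p))
l(m, a) = -7/2 (l(m, a) = -(3 - 1*(-4))/2 = -(3 + 4)/2 = -1/2*7 = -7/2)
y(M, o) = (M + sqrt(2)*sqrt(o))/(o + o**2)
y(l(-4, -2), -4)*(-7) = ((-7/2 + sqrt(2)*sqrt(-4))/((-4)*(1 - 4)))*(-7) = -1/4*(-7/2 + sqrt(2)*(2*I))/(-3)*(-7) = -1/4*(-1/3)*(-7/2 + 2*I*sqrt(2))*(-7) = (-7/24 + I*sqrt(2)/6)*(-7) = 49/24 - 7*I*sqrt(2)/6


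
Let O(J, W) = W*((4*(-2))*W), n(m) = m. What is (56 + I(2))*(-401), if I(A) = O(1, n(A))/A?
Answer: -16040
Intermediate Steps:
O(J, W) = -8*W² (O(J, W) = W*(-8*W) = -8*W²)
I(A) = -8*A (I(A) = (-8*A²)/A = -8*A)
(56 + I(2))*(-401) = (56 - 8*2)*(-401) = (56 - 16)*(-401) = 40*(-401) = -16040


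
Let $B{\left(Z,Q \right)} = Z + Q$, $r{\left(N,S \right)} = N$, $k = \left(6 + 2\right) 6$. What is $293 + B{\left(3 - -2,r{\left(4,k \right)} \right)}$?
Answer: $302$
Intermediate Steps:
$k = 48$ ($k = 8 \cdot 6 = 48$)
$B{\left(Z,Q \right)} = Q + Z$
$293 + B{\left(3 - -2,r{\left(4,k \right)} \right)} = 293 + \left(4 + \left(3 - -2\right)\right) = 293 + \left(4 + \left(3 + 2\right)\right) = 293 + \left(4 + 5\right) = 293 + 9 = 302$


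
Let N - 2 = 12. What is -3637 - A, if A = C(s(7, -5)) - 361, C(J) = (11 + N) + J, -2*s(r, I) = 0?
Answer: -3301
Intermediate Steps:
N = 14 (N = 2 + 12 = 14)
s(r, I) = 0 (s(r, I) = -½*0 = 0)
C(J) = 25 + J (C(J) = (11 + 14) + J = 25 + J)
A = -336 (A = (25 + 0) - 361 = 25 - 361 = -336)
-3637 - A = -3637 - 1*(-336) = -3637 + 336 = -3301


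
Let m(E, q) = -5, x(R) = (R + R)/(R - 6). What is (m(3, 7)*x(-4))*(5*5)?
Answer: -100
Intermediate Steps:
x(R) = 2*R/(-6 + R) (x(R) = (2*R)/(-6 + R) = 2*R/(-6 + R))
(m(3, 7)*x(-4))*(5*5) = (-10*(-4)/(-6 - 4))*(5*5) = -10*(-4)/(-10)*25 = -10*(-4)*(-1)/10*25 = -5*4/5*25 = -4*25 = -100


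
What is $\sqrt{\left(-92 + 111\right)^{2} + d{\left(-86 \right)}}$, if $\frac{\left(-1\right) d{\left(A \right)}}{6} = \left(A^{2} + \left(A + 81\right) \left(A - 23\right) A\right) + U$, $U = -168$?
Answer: $\sqrt{238213} \approx 488.07$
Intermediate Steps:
$d{\left(A \right)} = 1008 - 6 A^{2} - 6 A \left(-23 + A\right) \left(81 + A\right)$ ($d{\left(A \right)} = - 6 \left(\left(A^{2} + \left(A + 81\right) \left(A - 23\right) A\right) - 168\right) = - 6 \left(\left(A^{2} + \left(81 + A\right) \left(-23 + A\right) A\right) - 168\right) = - 6 \left(\left(A^{2} + \left(-23 + A\right) \left(81 + A\right) A\right) - 168\right) = - 6 \left(\left(A^{2} + A \left(-23 + A\right) \left(81 + A\right)\right) - 168\right) = - 6 \left(-168 + A^{2} + A \left(-23 + A\right) \left(81 + A\right)\right) = 1008 - 6 A^{2} - 6 A \left(-23 + A\right) \left(81 + A\right)$)
$\sqrt{\left(-92 + 111\right)^{2} + d{\left(-86 \right)}} = \sqrt{\left(-92 + 111\right)^{2} + \left(1008 - 354 \left(-86\right)^{2} - 6 \left(-86\right)^{3} + 11178 \left(-86\right)\right)} = \sqrt{19^{2} - -237852} = \sqrt{361 + \left(1008 - 2618184 + 3816336 - 961308\right)} = \sqrt{361 + 237852} = \sqrt{238213}$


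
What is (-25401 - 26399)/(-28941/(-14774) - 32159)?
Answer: 30611728/19003525 ≈ 1.6108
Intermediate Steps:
(-25401 - 26399)/(-28941/(-14774) - 32159) = -51800/(-28941*(-1/14774) - 32159) = -51800/(28941/14774 - 32159) = -51800/(-475088125/14774) = -51800*(-14774/475088125) = 30611728/19003525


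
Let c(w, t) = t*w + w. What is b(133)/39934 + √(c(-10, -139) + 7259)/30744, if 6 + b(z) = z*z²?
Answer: 2352631/39934 + √8639/30744 ≈ 58.916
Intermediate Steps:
b(z) = -6 + z³ (b(z) = -6 + z*z² = -6 + z³)
c(w, t) = w + t*w
b(133)/39934 + √(c(-10, -139) + 7259)/30744 = (-6 + 133³)/39934 + √(-10*(1 - 139) + 7259)/30744 = (-6 + 2352637)*(1/39934) + √(-10*(-138) + 7259)*(1/30744) = 2352631*(1/39934) + √(1380 + 7259)*(1/30744) = 2352631/39934 + √8639*(1/30744) = 2352631/39934 + √8639/30744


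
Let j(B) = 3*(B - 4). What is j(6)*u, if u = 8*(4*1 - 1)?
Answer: 144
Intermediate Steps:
u = 24 (u = 8*(4 - 1) = 8*3 = 24)
j(B) = -12 + 3*B (j(B) = 3*(-4 + B) = -12 + 3*B)
j(6)*u = (-12 + 3*6)*24 = (-12 + 18)*24 = 6*24 = 144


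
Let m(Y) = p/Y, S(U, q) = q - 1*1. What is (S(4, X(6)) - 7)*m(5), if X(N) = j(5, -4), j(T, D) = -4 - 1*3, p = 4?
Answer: -12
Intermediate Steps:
j(T, D) = -7 (j(T, D) = -4 - 3 = -7)
X(N) = -7
S(U, q) = -1 + q (S(U, q) = q - 1 = -1 + q)
m(Y) = 4/Y
(S(4, X(6)) - 7)*m(5) = ((-1 - 7) - 7)*(4/5) = (-8 - 7)*(4*(⅕)) = -15*⅘ = -12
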